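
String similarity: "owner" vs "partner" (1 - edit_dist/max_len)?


Word 1: "owner" (length 5)
Word 2: "partner" (length 7)
One optimal edit sequence:
  1. insert 'p'  (+1)
  2. insert 'a'  (+1)
  3. substitute 'o' -> 'r'  (+1)
  4. substitute 'w' -> 't'  (+1)
  5. keep 'n'
  6. keep 'e'
  7. keep 'r'
Edit distance = 4
Max length = max(5, 7) = 7
Similarity = 1 - 4/7
= 0.4286


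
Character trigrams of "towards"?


Word: "towards" (length 7)
Number of trigrams = 7 - 3 + 1 = 5
  Position 0: "tow"
  Position 1: "owa"
  Position 2: "war"
  Position 3: "ard"
  Position 4: "rds"
Trigrams = "tow", "owa", "war", "ard", "rds"


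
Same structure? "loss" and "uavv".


Pattern of "loss": [0, 1, 2, 2]
Pattern of "uavv": [0, 1, 2, 2]
Patterns match
Same pattern = Yes


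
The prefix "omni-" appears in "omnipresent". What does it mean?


Prefix: omni-
Example: omnipresent = omni- + present
Meaning = all


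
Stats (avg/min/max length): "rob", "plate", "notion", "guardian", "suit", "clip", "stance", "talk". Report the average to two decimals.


Lengths: "rob"=3, "plate"=5, "notion"=6, "guardian"=8, "suit"=4, "clip"=4, "stance"=6, "talk"=4
Sum = 40, Count = 8
Average = 40/8 = 5.00
= avg=5.00, min=3, max=8


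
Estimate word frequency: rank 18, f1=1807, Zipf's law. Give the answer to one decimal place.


Zipf's law: f(r) = f(1) / r
f(1) = 1807
f(18) = 1807 / 18
= 100.4 occurrences


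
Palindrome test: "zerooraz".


Word: "zerooraz"
Reversed: "zaroorez"
Forward == Backward? zerooraz != zaroorez
Palindrome = No


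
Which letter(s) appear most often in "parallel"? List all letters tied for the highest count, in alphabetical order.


Word: "parallel"
Letter counts:
  'a': 2
  'e': 1
  'l': 3
  'p': 1
  'r': 1
Maximum count = 3
Most frequent = 'l' (3 times each)


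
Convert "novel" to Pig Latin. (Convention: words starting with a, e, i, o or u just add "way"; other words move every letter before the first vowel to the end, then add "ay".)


Word: "novel"
Starts with consonant(s) → move to end, add 'ay'
Consonant cluster: "n"
Pig Latin = "ovelnay"


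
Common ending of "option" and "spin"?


Word 1: "option"
Word 2: "spin"
Comparing from end:
  Pos -1: 'n' == 'n'
  Pos -2: 'o' != 'i' (stop)
LCS = "n" (length 1)


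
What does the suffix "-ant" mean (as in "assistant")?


Suffix: -ant
As in: assistant -> assist + -ant
Meaning = one who / that which


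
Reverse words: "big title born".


Original: "big title born"
Words (1..n): big | title | born
Reversed (n..1): born | title | big
Result = "born title big"


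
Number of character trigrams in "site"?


Word: "site" (length 4)
Number of 3-grams = length - 3 + 1 = 4 - 3 + 1
= 2


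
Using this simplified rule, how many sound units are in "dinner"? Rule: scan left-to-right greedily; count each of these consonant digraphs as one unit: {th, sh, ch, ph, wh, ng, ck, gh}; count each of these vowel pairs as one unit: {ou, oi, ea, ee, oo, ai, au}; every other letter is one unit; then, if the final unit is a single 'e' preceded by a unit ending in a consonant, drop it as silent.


Word: "dinner" (6 letters)
Left-to-right scan:
  [1] 'd' (letter)
  [2] 'i' (letter)
  [3] 'n' (letter)
  [4] 'n' (letter)
  [5] 'e' (letter)
  [6] 'r' (letter)
Units from scan: 6
Sound units = 6 units


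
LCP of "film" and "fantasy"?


Word 1: "film"
Word 2: "fantasy"
Comparing from start:
  Pos 0: 'f' == 'f'
  Pos 1: 'i' != 'a' (stop)
LCP = "f" (length 1)


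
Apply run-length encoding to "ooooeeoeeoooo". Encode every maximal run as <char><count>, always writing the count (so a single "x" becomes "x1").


String: "ooooeeoeeoooo"
Scanning for consecutive runs:
  'o' x 4
  'e' x 2
  'o' x 1
  'e' x 2
  'o' x 4
RLE = "o4e2o1e2o4"


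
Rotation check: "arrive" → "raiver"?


Word: "arrive", Candidate: "raiver"
Method: check if candidate is substring of word+word
"arrivearrive" contains "raiver"? No
Is rotation = No


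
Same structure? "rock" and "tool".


Pattern of "rock": [0, 1, 2, 3]
Pattern of "tool": [0, 1, 1, 2]
Patterns do not match
Same pattern = No


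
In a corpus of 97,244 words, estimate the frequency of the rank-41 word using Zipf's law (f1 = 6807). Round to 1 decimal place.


Zipf's law: f(r) = f(1) / r
f(1) = 6807
f(41) = 6807 / 41
= 166.0 occurrences


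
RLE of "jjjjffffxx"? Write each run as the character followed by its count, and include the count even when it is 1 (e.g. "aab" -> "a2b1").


String: "jjjjffffxx"
Scanning for consecutive runs:
  'j' x 4
  'f' x 4
  'x' x 2
RLE = "j4f4x2"


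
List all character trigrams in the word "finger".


Word: "finger" (length 6)
Number of trigrams = 6 - 3 + 1 = 4
  Position 0: "fin"
  Position 1: "ing"
  Position 2: "nge"
  Position 3: "ger"
Trigrams = "fin", "ing", "nge", "ger"


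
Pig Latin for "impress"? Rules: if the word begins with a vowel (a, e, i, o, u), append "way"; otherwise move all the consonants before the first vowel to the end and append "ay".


Word: "impress"
Starts with vowel → add 'way'
Pig Latin = "impressway"


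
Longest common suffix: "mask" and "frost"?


Word 1: "mask"
Word 2: "frost"
Comparing from end:
  Pos -1: 'k' != 't' (stop)
LCS = "" (length 0)


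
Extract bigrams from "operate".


Word: "operate" (length 7)
Number of bigrams = 7 - 2 + 1 = 6
  Position 0: "op"
  Position 1: "pe"
  Position 2: "er"
  Position 3: "ra"
  Position 4: "at"
  Position 5: "te"
Bigrams = "op", "pe", "er", "ra", "at", "te"


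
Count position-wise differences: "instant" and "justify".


Comparing character by character (same length = 7):
  Pos 0: 'i' vs 'j' !=
  Pos 1: 'n' vs 'u' !=
  Pos 2: 's' vs 's' =
  Pos 3: 't' vs 't' =
  Pos 4: 'a' vs 'i' !=
  Pos 5: 'n' vs 'f' !=
  Pos 6: 't' vs 'y' !=
Hamming distance = 5


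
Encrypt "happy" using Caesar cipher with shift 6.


Word: "happy"
Shift: 6
Each letter → (letter + shift) mod 26:
  'h' (7) + 6 = 13 → 'n'
  'a' (0) + 6 = 6 → 'g'
  'p' (15) + 6 = 21 → 'v'
  'p' (15) + 6 = 21 → 'v'
  'y' (24) + 6 = 4 → 'e'
Result = "ngvve"


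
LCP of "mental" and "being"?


Word 1: "mental"
Word 2: "being"
Comparing from start:
  Pos 0: 'm' != 'b' (stop)
LCP = "" (length 0)


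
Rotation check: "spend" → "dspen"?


Word: "spend", Candidate: "dspen"
Method: check if candidate is substring of word+word
"spendspend" contains "dspen"? Yes
Is rotation = Yes


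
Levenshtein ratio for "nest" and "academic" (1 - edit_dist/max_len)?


Word 1: "nest" (length 4)
Word 2: "academic" (length 8)
One optimal edit sequence:
  1. insert 'a'  (+1)
  2. insert 'c'  (+1)
  3. insert 'a'  (+1)
  4. substitute 'n' -> 'd'  (+1)
  5. keep 'e'
  6. insert 'm'  (+1)
  7. substitute 's' -> 'i'  (+1)
  8. substitute 't' -> 'c'  (+1)
Edit distance = 7
Max length = max(4, 8) = 8
Similarity = 1 - 7/8
= 0.1250


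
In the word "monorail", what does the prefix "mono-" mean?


Prefix: mono-
Example: monorail = mono- + rail
Meaning = one


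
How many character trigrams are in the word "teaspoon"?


Word: "teaspoon" (length 8)
Number of 3-grams = length - 3 + 1 = 8 - 3 + 1
= 6


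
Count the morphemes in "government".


Word: "government"
Morphemes: govern | -ment
Each morpheme carries meaning
= 2 morphemes


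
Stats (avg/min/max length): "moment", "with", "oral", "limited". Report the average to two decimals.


Lengths: "moment"=6, "with"=4, "oral"=4, "limited"=7
Sum = 21, Count = 4
Average = 21/4 = 5.25
= avg=5.25, min=4, max=7


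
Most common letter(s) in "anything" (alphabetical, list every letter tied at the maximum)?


Word: "anything"
Letter counts:
  'a': 1
  'g': 1
  'h': 1
  'i': 1
  'n': 2
  't': 1
  'y': 1
Maximum count = 2
Most frequent = 'n' (2 times each)


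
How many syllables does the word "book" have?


Word: "book"
Syllable breakdown: book
Counting: 1 part
= 1 syllable


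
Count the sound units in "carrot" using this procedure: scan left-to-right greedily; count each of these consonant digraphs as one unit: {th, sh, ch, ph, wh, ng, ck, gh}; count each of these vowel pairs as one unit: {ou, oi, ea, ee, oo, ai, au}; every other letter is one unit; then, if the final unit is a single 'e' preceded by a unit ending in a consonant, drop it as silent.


Word: "carrot" (6 letters)
Left-to-right scan:
  1. 'c' (letter)
  2. 'a' (letter)
  3. 'r' (letter)
  4. 'r' (letter)
  5. 'o' (letter)
  6. 't' (letter)
Units from scan: 6
Sound units = 6 units


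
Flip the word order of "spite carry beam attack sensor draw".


Original: "spite carry beam attack sensor draw"
Words (1..n): spite | carry | beam | attack | sensor | draw
Reversed (n..1): draw | sensor | attack | beam | carry | spite
Result = "draw sensor attack beam carry spite"


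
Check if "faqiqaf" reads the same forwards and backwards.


Word: "faqiqaf"
Reversed: "faqiqaf"
Forward == Backward? faqiqaf == faqiqaf
Palindrome = Yes


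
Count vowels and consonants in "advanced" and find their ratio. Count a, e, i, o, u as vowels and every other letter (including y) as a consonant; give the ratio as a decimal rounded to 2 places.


Word: "advanced"
Vowels (a,e,i,o,u): 3
Consonants: 5
Ratio = 3/5
= 0.60


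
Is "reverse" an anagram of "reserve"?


Word 1: "reserve" → sorted: eeerrsv
Word 2: "reverse" → sorted: eeerrsv
Same letters? eeerrsv == eeerrsv
Anagram = Yes


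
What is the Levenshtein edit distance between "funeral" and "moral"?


Word 1: "funeral" (length 7)
Word 2: "moral" (length 5)
One optimal edit sequence (insert/delete/substitute each cost 1):
  1. delete 'f'  (+1)
  2. delete 'u'  (+1)
  3. substitute 'n' -> 'm'  (+1)
  4. substitute 'e' -> 'o'  (+1)
  5. keep 'r'
  6. keep 'a'
  7. keep 'l'
Total edit operations: 4
Edit distance = 4


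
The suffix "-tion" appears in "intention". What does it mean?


Suffix: -tion
As in: intention -> intend + -tion, with a spelling change
Meaning = act or process


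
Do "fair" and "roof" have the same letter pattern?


Pattern of "fair": [0, 1, 2, 3]
Pattern of "roof": [0, 1, 1, 2]
Patterns do not match
Same pattern = No


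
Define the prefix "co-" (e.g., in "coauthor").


Prefix: co-
Example: coauthor (co- + author)
Meaning = together


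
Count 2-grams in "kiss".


Word: "kiss" (length 4)
Number of 2-grams = length - 2 + 1 = 4 - 2 + 1
= 3


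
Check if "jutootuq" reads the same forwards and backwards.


Word: "jutootuq"
Reversed: "qutootuj"
Forward == Backward? jutootuq != qutootuj
Palindrome = No


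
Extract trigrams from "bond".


Word: "bond" (length 4)
Number of trigrams = 4 - 3 + 1 = 2
  Position 0: "bon"
  Position 1: "ond"
Trigrams = "bon", "ond"


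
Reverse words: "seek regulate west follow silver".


Original: "seek regulate west follow silver"
Words (1..n): seek | regulate | west | follow | silver
Reversed (n..1): silver | follow | west | regulate | seek
Result = "silver follow west regulate seek"


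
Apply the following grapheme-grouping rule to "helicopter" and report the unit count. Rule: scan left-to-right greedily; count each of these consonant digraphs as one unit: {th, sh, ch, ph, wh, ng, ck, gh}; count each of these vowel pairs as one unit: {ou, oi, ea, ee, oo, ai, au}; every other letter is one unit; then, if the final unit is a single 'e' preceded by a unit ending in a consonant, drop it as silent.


Word: "helicopter" (10 letters)
Left-to-right scan:
  [1] 'h' (letter)
  [2] 'e' (letter)
  [3] 'l' (letter)
  [4] 'i' (letter)
  [5] 'c' (letter)
  [6] 'o' (letter)
  [7] 'p' (letter)
  [8] 't' (letter)
  [9] 'e' (letter)
  [10] 'r' (letter)
Units from scan: 10
Sound units = 10 units


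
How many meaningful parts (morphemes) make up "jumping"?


Word: "jumping"
Morphemes: jump | -ing
Each morpheme carries meaning
= 2 morphemes


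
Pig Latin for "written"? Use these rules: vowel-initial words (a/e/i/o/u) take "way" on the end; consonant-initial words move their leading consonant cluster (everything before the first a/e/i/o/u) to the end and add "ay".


Word: "written"
Starts with consonant(s) → move to end, add 'ay'
Consonant cluster: "wr"
Pig Latin = "ittenwray"


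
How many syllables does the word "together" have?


Word: "together"
Syllable breakdown: to · geth · er
Counting: 3 parts
= 3 syllables


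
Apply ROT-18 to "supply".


Word: "supply"
Shift: 18
Each letter → (letter + shift) mod 26:
  's' (18) + 18 = 10 → 'k'
  'u' (20) + 18 = 12 → 'm'
  'p' (15) + 18 = 7 → 'h'
  'p' (15) + 18 = 7 → 'h'
  'l' (11) + 18 = 3 → 'd'
  'y' (24) + 18 = 16 → 'q'
Result = "kmhhdq"


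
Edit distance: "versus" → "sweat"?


Word 1: "versus" (length 6)
Word 2: "sweat" (length 5)
One optimal edit sequence (insert/delete/substitute each cost 1):
  1. delete 'v'  (+1)
  2. substitute 'e' -> 's'  (+1)
  3. substitute 'r' -> 'w'  (+1)
  4. substitute 's' -> 'e'  (+1)
  5. substitute 'u' -> 'a'  (+1)
  6. substitute 's' -> 't'  (+1)
Total edit operations: 6
Edit distance = 6


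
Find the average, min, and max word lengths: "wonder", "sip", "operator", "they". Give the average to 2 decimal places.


Lengths: "wonder"=6, "sip"=3, "operator"=8, "they"=4
Sum = 21, Count = 4
Average = 21/4 = 5.25
= avg=5.25, min=3, max=8


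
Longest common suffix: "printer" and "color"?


Word 1: "printer"
Word 2: "color"
Comparing from end:
  Pos -1: 'r' == 'r'
  Pos -2: 'e' != 'o' (stop)
LCS = "r" (length 1)


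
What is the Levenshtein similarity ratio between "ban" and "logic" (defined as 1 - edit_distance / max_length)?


Word 1: "ban" (length 3)
Word 2: "logic" (length 5)
One optimal edit sequence:
  1. insert 'l'  (+1)
  2. insert 'o'  (+1)
  3. substitute 'b' -> 'g'  (+1)
  4. substitute 'a' -> 'i'  (+1)
  5. substitute 'n' -> 'c'  (+1)
Edit distance = 5
Max length = max(3, 5) = 5
Similarity = 1 - 5/5
= 0.0000


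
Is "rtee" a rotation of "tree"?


Word: "tree", Candidate: "rtee"
Method: check if candidate is substring of word+word
"treetree" contains "rtee"? No
Is rotation = No


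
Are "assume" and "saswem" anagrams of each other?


Word 1: "assume" → sorted: aemssu
Word 2: "saswem" → sorted: aemssw
Same letters? aemssu != aemssw
Anagram = No


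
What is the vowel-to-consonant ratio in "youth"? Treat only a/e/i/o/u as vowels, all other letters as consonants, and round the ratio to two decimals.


Word: "youth"
Vowels (a,e,i,o,u): 2
Consonants: 3
Ratio = 2/3
= 0.67


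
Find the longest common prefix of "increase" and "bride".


Word 1: "increase"
Word 2: "bride"
Comparing from start:
  Pos 0: 'i' != 'b' (stop)
LCP = "" (length 0)


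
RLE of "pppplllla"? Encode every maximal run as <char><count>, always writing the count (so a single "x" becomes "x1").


String: "pppplllla"
Scanning for consecutive runs:
  'p' x 4
  'l' x 4
  'a' x 1
RLE = "p4l4a1"


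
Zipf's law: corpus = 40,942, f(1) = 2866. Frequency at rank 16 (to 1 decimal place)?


Zipf's law: f(r) = f(1) / r
f(1) = 2866
f(16) = 2866 / 16
= 179.1 occurrences


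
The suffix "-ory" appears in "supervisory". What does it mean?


Suffix: -ory
Example: supervisory = supervise + -ory, with a spelling change
Meaning = relating to / place for


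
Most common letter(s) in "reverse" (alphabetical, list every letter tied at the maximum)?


Word: "reverse"
Letter counts:
  'e': 3
  'r': 2
  's': 1
  'v': 1
Maximum count = 3
Most frequent = 'e' (3 times each)


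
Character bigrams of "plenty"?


Word: "plenty" (length 6)
Number of bigrams = 6 - 2 + 1 = 5
  Position 0: "pl"
  Position 1: "le"
  Position 2: "en"
  Position 3: "nt"
  Position 4: "ty"
Bigrams = "pl", "le", "en", "nt", "ty"


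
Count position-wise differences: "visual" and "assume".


Comparing character by character (same length = 6):
  Pos 0: 'v' vs 'a' !=
  Pos 1: 'i' vs 's' !=
  Pos 2: 's' vs 's' =
  Pos 3: 'u' vs 'u' =
  Pos 4: 'a' vs 'm' !=
  Pos 5: 'l' vs 'e' !=
Hamming distance = 4


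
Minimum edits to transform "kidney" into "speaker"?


Word 1: "kidney" (length 6)
Word 2: "speaker" (length 7)
One optimal edit sequence (insert/delete/substitute each cost 1):
  1. insert 's'  (+1)
  2. substitute 'k' -> 'p'  (+1)
  3. substitute 'i' -> 'e'  (+1)
  4. substitute 'd' -> 'a'  (+1)
  5. substitute 'n' -> 'k'  (+1)
  6. keep 'e'
  7. substitute 'y' -> 'r'  (+1)
Total edit operations: 6
Edit distance = 6


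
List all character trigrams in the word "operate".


Word: "operate" (length 7)
Number of trigrams = 7 - 3 + 1 = 5
  Position 0: "ope"
  Position 1: "per"
  Position 2: "era"
  Position 3: "rat"
  Position 4: "ate"
Trigrams = "ope", "per", "era", "rat", "ate"


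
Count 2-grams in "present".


Word: "present" (length 7)
Number of 2-grams = length - 2 + 1 = 7 - 2 + 1
= 6


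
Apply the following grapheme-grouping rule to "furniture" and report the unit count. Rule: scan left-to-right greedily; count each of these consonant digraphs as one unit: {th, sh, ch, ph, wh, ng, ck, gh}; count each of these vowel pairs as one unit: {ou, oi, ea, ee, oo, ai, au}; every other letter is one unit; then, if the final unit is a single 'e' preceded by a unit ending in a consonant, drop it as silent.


Word: "furniture" (9 letters)
Left-to-right scan:
  (1) 'f' (letter)
  (2) 'u' (letter)
  (3) 'r' (letter)
  (4) 'n' (letter)
  (5) 'i' (letter)
  (6) 't' (letter)
  (7) 'u' (letter)
  (8) 'r' (letter)
  (9) 'e' (letter)
Units from scan: 9
Final unit is 'e' after a consonant -> drop as silent (-1)
Sound units = 8 units


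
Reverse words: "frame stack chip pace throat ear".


Original: "frame stack chip pace throat ear"
Words (1..n): frame | stack | chip | pace | throat | ear
Reversed (n..1): ear | throat | pace | chip | stack | frame
Result = "ear throat pace chip stack frame"


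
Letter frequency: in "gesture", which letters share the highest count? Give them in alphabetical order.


Word: "gesture"
Letter counts:
  'e': 2
  'g': 1
  'r': 1
  's': 1
  't': 1
  'u': 1
Maximum count = 2
Most frequent = 'e' (2 times each)


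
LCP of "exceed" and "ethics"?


Word 1: "exceed"
Word 2: "ethics"
Comparing from start:
  Pos 0: 'e' == 'e'
  Pos 1: 'x' != 't' (stop)
LCP = "e" (length 1)


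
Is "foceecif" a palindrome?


Word: "foceecif"
Reversed: "ficeecof"
Forward == Backward? foceecif != ficeecof
Palindrome = No


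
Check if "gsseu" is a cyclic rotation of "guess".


Word: "guess", Candidate: "gsseu"
Method: check if candidate is substring of word+word
"guessguess" contains "gsseu"? No
Is rotation = No


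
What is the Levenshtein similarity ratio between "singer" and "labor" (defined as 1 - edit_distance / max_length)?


Word 1: "singer" (length 6)
Word 2: "labor" (length 5)
One optimal edit sequence:
  1. delete 's'  (+1)
  2. substitute 'i' -> 'l'  (+1)
  3. substitute 'n' -> 'a'  (+1)
  4. substitute 'g' -> 'b'  (+1)
  5. substitute 'e' -> 'o'  (+1)
  6. keep 'r'
Edit distance = 5
Max length = max(6, 5) = 6
Similarity = 1 - 5/6
= 0.1667


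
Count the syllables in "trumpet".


Word: "trumpet"
Syllable breakdown: trum-pet
Counting: 2 parts
= 2 syllables


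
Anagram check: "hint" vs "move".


Word 1: "hint" → sorted: hint
Word 2: "move" → sorted: emov
Same letters? hint != emov
Anagram = No


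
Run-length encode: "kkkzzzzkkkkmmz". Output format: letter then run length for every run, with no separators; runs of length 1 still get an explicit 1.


String: "kkkzzzzkkkkmmz"
Scanning for consecutive runs:
  'k' x 3
  'z' x 4
  'k' x 4
  'm' x 2
  'z' x 1
RLE = "k3z4k4m2z1"


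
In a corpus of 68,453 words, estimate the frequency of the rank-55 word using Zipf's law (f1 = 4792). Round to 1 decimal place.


Zipf's law: f(r) = f(1) / r
f(1) = 4792
f(55) = 4792 / 55
= 87.1 occurrences


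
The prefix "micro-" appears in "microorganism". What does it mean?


Prefix: micro-
Example: microorganism = micro- + organism
Meaning = small


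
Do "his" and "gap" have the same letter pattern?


Pattern of "his": [0, 1, 2]
Pattern of "gap": [0, 1, 2]
Patterns match
Same pattern = Yes


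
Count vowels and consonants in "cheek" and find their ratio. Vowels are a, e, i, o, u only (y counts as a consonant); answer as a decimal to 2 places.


Word: "cheek"
Vowels (a,e,i,o,u): 2
Consonants: 3
Ratio = 2/3
= 0.67


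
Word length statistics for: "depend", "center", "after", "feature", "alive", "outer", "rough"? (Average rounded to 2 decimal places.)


Lengths: "depend"=6, "center"=6, "after"=5, "feature"=7, "alive"=5, "outer"=5, "rough"=5
Sum = 39, Count = 7
Average = 39/7 = 5.57
= avg=5.57, min=5, max=7


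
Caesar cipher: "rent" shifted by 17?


Word: "rent"
Shift: 17
Each letter → (letter + shift) mod 26:
  'r' (17) + 17 = 8 → 'i'
  'e' (4) + 17 = 21 → 'v'
  'n' (13) + 17 = 4 → 'e'
  't' (19) + 17 = 10 → 'k'
Result = "ivek"


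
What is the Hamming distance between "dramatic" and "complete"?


Comparing character by character (same length = 8):
  Pos 0: 'd' vs 'c' !=
  Pos 1: 'r' vs 'o' !=
  Pos 2: 'a' vs 'm' !=
  Pos 3: 'm' vs 'p' !=
  Pos 4: 'a' vs 'l' !=
  Pos 5: 't' vs 'e' !=
  Pos 6: 'i' vs 't' !=
  Pos 7: 'c' vs 'e' !=
Hamming distance = 8


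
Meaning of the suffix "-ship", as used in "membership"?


Suffix: -ship
As in: membership -> member + -ship
Meaning = state / position


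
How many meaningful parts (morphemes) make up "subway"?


Word: "subway"
Morphemes: sub- | way
Each morpheme carries meaning
= 2 morphemes


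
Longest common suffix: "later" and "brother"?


Word 1: "later"
Word 2: "brother"
Comparing from end:
  Pos -1: 'r' == 'r'
  Pos -2: 'e' == 'e'
  Pos -3: 't' != 'h' (stop)
LCS = "er" (length 2)


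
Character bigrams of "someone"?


Word: "someone" (length 7)
Number of bigrams = 7 - 2 + 1 = 6
  Position 0: "so"
  Position 1: "om"
  Position 2: "me"
  Position 3: "eo"
  Position 4: "on"
  Position 5: "ne"
Bigrams = "so", "om", "me", "eo", "on", "ne"


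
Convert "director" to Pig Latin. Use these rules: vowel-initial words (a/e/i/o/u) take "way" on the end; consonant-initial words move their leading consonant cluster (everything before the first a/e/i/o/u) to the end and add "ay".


Word: "director"
Starts with consonant(s) → move to end, add 'ay'
Consonant cluster: "d"
Pig Latin = "irectorday"


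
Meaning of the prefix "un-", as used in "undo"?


Prefix: un-
Example: undo (un- + do)
Meaning = not / reverse


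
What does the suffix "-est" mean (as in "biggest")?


Suffix: -est
Example: biggest = big + -est, with a spelling change
Meaning = most


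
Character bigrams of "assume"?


Word: "assume" (length 6)
Number of bigrams = 6 - 2 + 1 = 5
  Position 0: "as"
  Position 1: "ss"
  Position 2: "su"
  Position 3: "um"
  Position 4: "me"
Bigrams = "as", "ss", "su", "um", "me"


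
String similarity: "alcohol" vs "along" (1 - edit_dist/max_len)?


Word 1: "alcohol" (length 7)
Word 2: "along" (length 5)
One optimal edit sequence:
  1. keep 'a'
  2. keep 'l'
  3. delete 'c'  (+1)
  4. keep 'o'
  5. delete 'h'  (+1)
  6. substitute 'o' -> 'n'  (+1)
  7. substitute 'l' -> 'g'  (+1)
Edit distance = 4
Max length = max(7, 5) = 7
Similarity = 1 - 4/7
= 0.4286


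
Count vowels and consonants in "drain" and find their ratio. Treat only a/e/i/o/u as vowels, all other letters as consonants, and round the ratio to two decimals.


Word: "drain"
Vowels (a,e,i,o,u): 2
Consonants: 3
Ratio = 2/3
= 0.67


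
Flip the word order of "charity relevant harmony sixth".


Original: "charity relevant harmony sixth"
Words (1..n): charity | relevant | harmony | sixth
Reversed (n..1): sixth | harmony | relevant | charity
Result = "sixth harmony relevant charity"


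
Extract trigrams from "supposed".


Word: "supposed" (length 8)
Number of trigrams = 8 - 3 + 1 = 6
  Position 0: "sup"
  Position 1: "upp"
  Position 2: "ppo"
  Position 3: "pos"
  Position 4: "ose"
  Position 5: "sed"
Trigrams = "sup", "upp", "ppo", "pos", "ose", "sed"


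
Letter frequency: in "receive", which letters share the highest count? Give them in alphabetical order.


Word: "receive"
Letter counts:
  'c': 1
  'e': 3
  'i': 1
  'r': 1
  'v': 1
Maximum count = 3
Most frequent = 'e' (3 times each)


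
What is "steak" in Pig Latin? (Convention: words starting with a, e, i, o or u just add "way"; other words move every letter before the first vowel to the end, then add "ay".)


Word: "steak"
Starts with consonant(s) → move to end, add 'ay'
Consonant cluster: "st"
Pig Latin = "eakstay"


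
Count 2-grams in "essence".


Word: "essence" (length 7)
Number of 2-grams = length - 2 + 1 = 7 - 2 + 1
= 6


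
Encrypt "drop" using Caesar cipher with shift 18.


Word: "drop"
Shift: 18
Each letter → (letter + shift) mod 26:
  'd' (3) + 18 = 21 → 'v'
  'r' (17) + 18 = 9 → 'j'
  'o' (14) + 18 = 6 → 'g'
  'p' (15) + 18 = 7 → 'h'
Result = "vjgh"


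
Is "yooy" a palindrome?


Word: "yooy"
Reversed: "yooy"
Forward == Backward? yooy == yooy
Palindrome = Yes


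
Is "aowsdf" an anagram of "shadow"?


Word 1: "shadow" → sorted: adhosw
Word 2: "aowsdf" → sorted: adfosw
Same letters? adhosw != adfosw
Anagram = No


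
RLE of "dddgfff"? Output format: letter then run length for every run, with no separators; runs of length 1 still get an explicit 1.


String: "dddgfff"
Scanning for consecutive runs:
  'd' x 3
  'g' x 1
  'f' x 3
RLE = "d3g1f3"


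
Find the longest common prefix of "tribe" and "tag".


Word 1: "tribe"
Word 2: "tag"
Comparing from start:
  Pos 0: 't' == 't'
  Pos 1: 'r' != 'a' (stop)
LCP = "t" (length 1)


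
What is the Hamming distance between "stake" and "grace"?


Comparing character by character (same length = 5):
  Pos 0: 's' vs 'g' !=
  Pos 1: 't' vs 'r' !=
  Pos 2: 'a' vs 'a' =
  Pos 3: 'k' vs 'c' !=
  Pos 4: 'e' vs 'e' =
Hamming distance = 3


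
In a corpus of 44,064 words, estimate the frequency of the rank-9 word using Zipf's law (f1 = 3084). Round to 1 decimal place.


Zipf's law: f(r) = f(1) / r
f(1) = 3084
f(9) = 3084 / 9
= 342.7 occurrences


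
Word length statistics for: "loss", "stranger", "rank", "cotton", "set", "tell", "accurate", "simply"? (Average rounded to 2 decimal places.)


Lengths: "loss"=4, "stranger"=8, "rank"=4, "cotton"=6, "set"=3, "tell"=4, "accurate"=8, "simply"=6
Sum = 43, Count = 8
Average = 43/8 = 5.38
= avg=5.38, min=3, max=8


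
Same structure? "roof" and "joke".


Pattern of "roof": [0, 1, 1, 2]
Pattern of "joke": [0, 1, 2, 3]
Patterns do not match
Same pattern = No


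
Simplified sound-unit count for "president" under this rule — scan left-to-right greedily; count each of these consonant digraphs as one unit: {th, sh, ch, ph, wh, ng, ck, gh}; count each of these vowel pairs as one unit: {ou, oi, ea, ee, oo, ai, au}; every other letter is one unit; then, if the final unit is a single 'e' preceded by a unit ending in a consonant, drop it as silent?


Word: "president" (9 letters)
Left-to-right scan:
  1. 'p' (letter)
  2. 'r' (letter)
  3. 'e' (letter)
  4. 's' (letter)
  5. 'i' (letter)
  6. 'd' (letter)
  7. 'e' (letter)
  8. 'n' (letter)
  9. 't' (letter)
Units from scan: 9
Sound units = 9 units


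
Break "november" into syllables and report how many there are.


Word: "november"
Syllable breakdown: no · vem · ber
Counting: 3 parts
= 3 syllables


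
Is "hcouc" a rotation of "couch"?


Word: "couch", Candidate: "hcouc"
Method: check if candidate is substring of word+word
"couchcouch" contains "hcouc"? Yes
Is rotation = Yes


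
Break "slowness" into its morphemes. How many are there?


Word: "slowness"
Morphemes: slow / -ness
Each morpheme carries meaning
= 2 morphemes


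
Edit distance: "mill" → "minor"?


Word 1: "mill" (length 4)
Word 2: "minor" (length 5)
One optimal edit sequence (insert/delete/substitute each cost 1):
  1. keep 'm'
  2. keep 'i'
  3. insert 'n'  (+1)
  4. substitute 'l' -> 'o'  (+1)
  5. substitute 'l' -> 'r'  (+1)
Total edit operations: 3
Edit distance = 3


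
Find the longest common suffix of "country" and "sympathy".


Word 1: "country"
Word 2: "sympathy"
Comparing from end:
  Pos -1: 'y' == 'y'
  Pos -2: 'r' != 'h' (stop)
LCS = "y" (length 1)


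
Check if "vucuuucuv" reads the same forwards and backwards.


Word: "vucuuucuv"
Reversed: "vucuuucuv"
Forward == Backward? vucuuucuv == vucuuucuv
Palindrome = Yes


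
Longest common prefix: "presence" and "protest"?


Word 1: "presence"
Word 2: "protest"
Comparing from start:
  Pos 0: 'p' == 'p'
  Pos 1: 'r' == 'r'
  Pos 2: 'e' != 'o' (stop)
LCP = "pr" (length 2)


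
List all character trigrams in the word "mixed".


Word: "mixed" (length 5)
Number of trigrams = 5 - 3 + 1 = 3
  Position 0: "mix"
  Position 1: "ixe"
  Position 2: "xed"
Trigrams = "mix", "ixe", "xed"


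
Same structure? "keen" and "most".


Pattern of "keen": [0, 1, 1, 2]
Pattern of "most": [0, 1, 2, 3]
Patterns do not match
Same pattern = No


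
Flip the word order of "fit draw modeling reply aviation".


Original: "fit draw modeling reply aviation"
Words (1..n): fit | draw | modeling | reply | aviation
Reversed (n..1): aviation | reply | modeling | draw | fit
Result = "aviation reply modeling draw fit"


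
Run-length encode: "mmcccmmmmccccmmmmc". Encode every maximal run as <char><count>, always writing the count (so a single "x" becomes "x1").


String: "mmcccmmmmccccmmmmc"
Scanning for consecutive runs:
  'm' x 2
  'c' x 3
  'm' x 4
  'c' x 4
  'm' x 4
  'c' x 1
RLE = "m2c3m4c4m4c1"


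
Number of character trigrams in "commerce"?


Word: "commerce" (length 8)
Number of 3-grams = length - 3 + 1 = 8 - 3 + 1
= 6


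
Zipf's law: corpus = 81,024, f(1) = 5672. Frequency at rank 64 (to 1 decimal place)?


Zipf's law: f(r) = f(1) / r
f(1) = 5672
f(64) = 5672 / 64
= 88.6 occurrences


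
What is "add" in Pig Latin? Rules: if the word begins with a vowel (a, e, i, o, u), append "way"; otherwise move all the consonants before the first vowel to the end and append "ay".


Word: "add"
Starts with vowel → add 'way'
Pig Latin = "addway"


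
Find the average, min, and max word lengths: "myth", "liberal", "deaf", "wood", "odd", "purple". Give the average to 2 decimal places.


Lengths: "myth"=4, "liberal"=7, "deaf"=4, "wood"=4, "odd"=3, "purple"=6
Sum = 28, Count = 6
Average = 28/6 = 4.67
= avg=4.67, min=3, max=7


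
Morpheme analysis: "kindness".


Word: "kindness"
Morphemes: kind + -ness
Each morpheme carries meaning
= 2 morphemes


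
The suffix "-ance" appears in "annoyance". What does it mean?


Suffix: -ance
As in: annoyance -> annoy + -ance
Meaning = state of


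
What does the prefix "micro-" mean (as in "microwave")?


Prefix: micro-
Example: microwave (micro- + wave)
Meaning = small


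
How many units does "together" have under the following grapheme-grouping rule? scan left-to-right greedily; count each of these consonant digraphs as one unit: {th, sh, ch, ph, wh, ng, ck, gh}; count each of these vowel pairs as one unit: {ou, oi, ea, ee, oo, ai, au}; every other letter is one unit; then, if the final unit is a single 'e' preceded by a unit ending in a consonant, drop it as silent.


Word: "together" (8 letters)
Left-to-right scan:
  1. 't' (letter)
  2. 'o' (letter)
  3. 'g' (letter)
  4. 'e' (letter)
  5. 'th' (digraph)
  6. 'e' (letter)
  7. 'r' (letter)
Units from scan: 7
Sound units = 7 units


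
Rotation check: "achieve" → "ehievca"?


Word: "achieve", Candidate: "ehievca"
Method: check if candidate is substring of word+word
"achieveachieve" contains "ehievca"? No
Is rotation = No


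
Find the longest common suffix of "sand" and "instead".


Word 1: "sand"
Word 2: "instead"
Comparing from end:
  Pos -1: 'd' == 'd'
  Pos -2: 'n' != 'a' (stop)
LCS = "d" (length 1)


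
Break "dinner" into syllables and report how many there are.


Word: "dinner"
Syllable breakdown: din | ner
Counting: 2 parts
= 2 syllables


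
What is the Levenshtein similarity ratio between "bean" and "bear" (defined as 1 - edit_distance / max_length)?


Word 1: "bean" (length 4)
Word 2: "bear" (length 4)
One optimal edit sequence:
  1. keep 'b'
  2. keep 'e'
  3. keep 'a'
  4. substitute 'n' -> 'r'  (+1)
Edit distance = 1
Max length = max(4, 4) = 4
Similarity = 1 - 1/4
= 0.7500


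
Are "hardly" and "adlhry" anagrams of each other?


Word 1: "hardly" → sorted: adhlry
Word 2: "adlhry" → sorted: adhlry
Same letters? adhlry == adhlry
Anagram = Yes


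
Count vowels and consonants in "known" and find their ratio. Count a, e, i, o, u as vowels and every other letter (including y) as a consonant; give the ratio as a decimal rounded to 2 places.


Word: "known"
Vowels (a,e,i,o,u): 1
Consonants: 4
Ratio = 1/4
= 0.25


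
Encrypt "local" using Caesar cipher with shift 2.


Word: "local"
Shift: 2
Each letter → (letter + shift) mod 26:
  'l' (11) + 2 = 13 → 'n'
  'o' (14) + 2 = 16 → 'q'
  'c' (2) + 2 = 4 → 'e'
  'a' (0) + 2 = 2 → 'c'
  'l' (11) + 2 = 13 → 'n'
Result = "nqecn"


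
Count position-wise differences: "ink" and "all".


Comparing character by character (same length = 3):
  Pos 0: 'i' vs 'a' !=
  Pos 1: 'n' vs 'l' !=
  Pos 2: 'k' vs 'l' !=
Hamming distance = 3


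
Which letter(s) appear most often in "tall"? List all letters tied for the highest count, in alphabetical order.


Word: "tall"
Letter counts:
  'a': 1
  'l': 2
  't': 1
Maximum count = 2
Most frequent = 'l' (2 times each)


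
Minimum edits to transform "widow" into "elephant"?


Word 1: "widow" (length 5)
Word 2: "elephant" (length 8)
One optimal edit sequence (insert/delete/substitute each cost 1):
  1. insert 'e'  (+1)
  2. insert 'l'  (+1)
  3. insert 'e'  (+1)
  4. substitute 'w' -> 'p'  (+1)
  5. substitute 'i' -> 'h'  (+1)
  6. substitute 'd' -> 'a'  (+1)
  7. substitute 'o' -> 'n'  (+1)
  8. substitute 'w' -> 't'  (+1)
Total edit operations: 8
Edit distance = 8


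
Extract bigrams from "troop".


Word: "troop" (length 5)
Number of bigrams = 5 - 2 + 1 = 4
  Position 0: "tr"
  Position 1: "ro"
  Position 2: "oo"
  Position 3: "op"
Bigrams = "tr", "ro", "oo", "op"


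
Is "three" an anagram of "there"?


Word 1: "there" → sorted: eehrt
Word 2: "three" → sorted: eehrt
Same letters? eehrt == eehrt
Anagram = Yes


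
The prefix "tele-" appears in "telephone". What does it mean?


Prefix: tele-
Example: telephone (tele- + phone)
Meaning = distant


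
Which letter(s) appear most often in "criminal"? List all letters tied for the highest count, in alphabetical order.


Word: "criminal"
Letter counts:
  'a': 1
  'c': 1
  'i': 2
  'l': 1
  'm': 1
  'n': 1
  'r': 1
Maximum count = 2
Most frequent = 'i' (2 times each)


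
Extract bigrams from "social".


Word: "social" (length 6)
Number of bigrams = 6 - 2 + 1 = 5
  Position 0: "so"
  Position 1: "oc"
  Position 2: "ci"
  Position 3: "ia"
  Position 4: "al"
Bigrams = "so", "oc", "ci", "ia", "al"


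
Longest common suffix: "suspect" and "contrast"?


Word 1: "suspect"
Word 2: "contrast"
Comparing from end:
  Pos -1: 't' == 't'
  Pos -2: 'c' != 's' (stop)
LCS = "t" (length 1)


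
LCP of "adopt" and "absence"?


Word 1: "adopt"
Word 2: "absence"
Comparing from start:
  Pos 0: 'a' == 'a'
  Pos 1: 'd' != 'b' (stop)
LCP = "a" (length 1)


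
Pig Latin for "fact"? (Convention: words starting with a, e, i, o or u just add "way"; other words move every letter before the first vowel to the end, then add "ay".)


Word: "fact"
Starts with consonant(s) → move to end, add 'ay'
Consonant cluster: "f"
Pig Latin = "actfay"


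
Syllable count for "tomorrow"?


Word: "tomorrow"
Syllable breakdown: to · mor · row
Counting: 3 parts
= 3 syllables


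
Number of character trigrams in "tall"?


Word: "tall" (length 4)
Number of 3-grams = length - 3 + 1 = 4 - 3 + 1
= 2


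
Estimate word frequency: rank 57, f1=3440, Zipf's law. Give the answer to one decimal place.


Zipf's law: f(r) = f(1) / r
f(1) = 3440
f(57) = 3440 / 57
= 60.4 occurrences


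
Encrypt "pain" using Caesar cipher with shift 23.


Word: "pain"
Shift: 23
Each letter → (letter + shift) mod 26:
  'p' (15) + 23 = 12 → 'm'
  'a' (0) + 23 = 23 → 'x'
  'i' (8) + 23 = 5 → 'f'
  'n' (13) + 23 = 10 → 'k'
Result = "mxfk"


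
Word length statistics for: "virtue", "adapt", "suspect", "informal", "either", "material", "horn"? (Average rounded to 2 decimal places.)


Lengths: "virtue"=6, "adapt"=5, "suspect"=7, "informal"=8, "either"=6, "material"=8, "horn"=4
Sum = 44, Count = 7
Average = 44/7 = 6.29
= avg=6.29, min=4, max=8


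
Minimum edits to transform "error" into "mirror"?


Word 1: "error" (length 5)
Word 2: "mirror" (length 6)
One optimal edit sequence (insert/delete/substitute each cost 1):
  1. insert 'm'  (+1)
  2. substitute 'e' -> 'i'  (+1)
  3. keep 'r'
  4. keep 'r'
  5. keep 'o'
  6. keep 'r'
Total edit operations: 2
Edit distance = 2


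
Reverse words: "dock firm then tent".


Original: "dock firm then tent"
Words (1..n): dock | firm | then | tent
Reversed (n..1): tent | then | firm | dock
Result = "tent then firm dock"


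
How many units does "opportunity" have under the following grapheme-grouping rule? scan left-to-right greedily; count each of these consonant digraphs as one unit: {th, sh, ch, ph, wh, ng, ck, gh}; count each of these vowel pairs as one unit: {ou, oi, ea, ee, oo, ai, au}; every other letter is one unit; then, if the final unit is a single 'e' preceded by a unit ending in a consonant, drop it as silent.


Word: "opportunity" (11 letters)
Left-to-right scan:
  1. 'o' (letter)
  2. 'p' (letter)
  3. 'p' (letter)
  4. 'o' (letter)
  5. 'r' (letter)
  6. 't' (letter)
  7. 'u' (letter)
  8. 'n' (letter)
  9. 'i' (letter)
  10. 't' (letter)
  11. 'y' (letter)
Units from scan: 11
Sound units = 11 units


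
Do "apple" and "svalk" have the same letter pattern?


Pattern of "apple": [0, 1, 1, 2, 3]
Pattern of "svalk": [0, 1, 2, 3, 4]
Patterns do not match
Same pattern = No


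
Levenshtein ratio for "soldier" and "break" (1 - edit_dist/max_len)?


Word 1: "soldier" (length 7)
Word 2: "break" (length 5)
One optimal edit sequence:
  1. delete 's'  (+1)
  2. delete 'o'  (+1)
  3. substitute 'l' -> 'b'  (+1)
  4. substitute 'd' -> 'r'  (+1)
  5. substitute 'i' -> 'e'  (+1)
  6. substitute 'e' -> 'a'  (+1)
  7. substitute 'r' -> 'k'  (+1)
Edit distance = 7
Max length = max(7, 5) = 7
Similarity = 1 - 7/7
= 0.0000


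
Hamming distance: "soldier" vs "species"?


Comparing character by character (same length = 7):
  Pos 0: 's' vs 's' =
  Pos 1: 'o' vs 'p' !=
  Pos 2: 'l' vs 'e' !=
  Pos 3: 'd' vs 'c' !=
  Pos 4: 'i' vs 'i' =
  Pos 5: 'e' vs 'e' =
  Pos 6: 'r' vs 's' !=
Hamming distance = 4


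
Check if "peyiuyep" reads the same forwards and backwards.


Word: "peyiuyep"
Reversed: "peyuiyep"
Forward == Backward? peyiuyep != peyuiyep
Palindrome = No


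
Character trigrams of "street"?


Word: "street" (length 6)
Number of trigrams = 6 - 3 + 1 = 4
  Position 0: "str"
  Position 1: "tre"
  Position 2: "ree"
  Position 3: "eet"
Trigrams = "str", "tre", "ree", "eet"


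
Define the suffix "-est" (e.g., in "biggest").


Suffix: -est
Example: biggest = big + -est, with a spelling change
Meaning = most


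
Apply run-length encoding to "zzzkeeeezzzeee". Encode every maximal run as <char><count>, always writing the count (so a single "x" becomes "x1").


String: "zzzkeeeezzzeee"
Scanning for consecutive runs:
  'z' x 3
  'k' x 1
  'e' x 4
  'z' x 3
  'e' x 3
RLE = "z3k1e4z3e3"


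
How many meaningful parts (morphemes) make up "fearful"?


Word: "fearful"
Morphemes: fear + -ful
Each morpheme carries meaning
= 2 morphemes
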